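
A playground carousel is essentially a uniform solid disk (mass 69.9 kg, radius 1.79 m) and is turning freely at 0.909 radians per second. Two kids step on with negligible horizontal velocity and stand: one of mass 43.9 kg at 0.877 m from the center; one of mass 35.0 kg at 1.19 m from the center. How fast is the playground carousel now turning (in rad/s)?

ω_f ≈ 0.521 rad/s

The added mass arrives with no angular momentum about the center, and any external torque about the center is negligible, so the system's angular momentum is conserved.
I_p = ½(69.9)(1.79)² = 112.0 kg·m².
Added inertia Σmr² = (43.9)(0.877)² + (35.0)(1.19)² = 83.33 kg·m²; I_f = 112.0 + 83.33 = 195.3 kg·m².
ω_f = I_p ω_i / I_f = (112.0)(0.909) / 195.3 = 0.5212 rad/s.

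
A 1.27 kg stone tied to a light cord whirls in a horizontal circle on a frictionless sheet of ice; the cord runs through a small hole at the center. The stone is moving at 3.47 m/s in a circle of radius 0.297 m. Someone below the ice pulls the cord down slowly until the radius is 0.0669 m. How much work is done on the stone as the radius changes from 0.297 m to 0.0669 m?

W ≈ 143 J

The only horizontal force on the mass is along the cord (radial), so it exerts no torque about the hole and angular momentum m v r is conserved.
v₂ = v₁ r₁ / r₂ = (3.47)(0.297) / (0.0669) = 15.40 m/s.
W = ΔKE = ½m(v₂² − v₁²) = 143.0 J.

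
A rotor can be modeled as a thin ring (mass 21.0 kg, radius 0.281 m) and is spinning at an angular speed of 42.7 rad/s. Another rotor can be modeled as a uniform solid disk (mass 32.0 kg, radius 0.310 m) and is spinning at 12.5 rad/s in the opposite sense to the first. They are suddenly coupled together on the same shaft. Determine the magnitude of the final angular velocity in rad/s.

|ω_f| ≈ 16.1 rad/s

No external torque acts about the common axis, so total angular momentum is conserved.
Moments of inertia: I_A = (21.0)(0.281)² = 1.658 kg·m²; I_B = ½(32.0)(0.310)² = 1.538 kg·m².
Taking A's sense as positive: L = (1.658)(42.7) − (1.538)(12.5) = 51.58 kg·m²·rad/s.
Combined I = 1.658 + 1.538 = 3.196 kg·m².
ω_f = L / I = 51.58 / 3.196 = 16.14 rad/s.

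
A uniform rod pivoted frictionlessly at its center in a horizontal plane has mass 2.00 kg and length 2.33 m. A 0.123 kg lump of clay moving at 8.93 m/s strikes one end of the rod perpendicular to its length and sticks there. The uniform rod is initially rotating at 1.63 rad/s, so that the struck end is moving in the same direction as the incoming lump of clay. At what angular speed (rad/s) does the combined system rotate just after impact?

The axle reaction passes through the pivot and exerts no torque about it; angular momentum about the pivot is conserved through the impact.
I_p = (1/12)(2.00)(2.33)² = 0.9048 kg·m². Taking the sense of the lump of clay's angular momentum as positive, L_{lump} = m v R = (0.123)(8.93)(2.33/2) = 1.280 kg·m²/s.
L_i = +I_p ω_p + m v R = +(0.9048)(1.63) + 1.280 = 2.754 kg·m²/s.
After sticking, I_f = I_p + m R² = 0.9048 + (0.123)(2.33/2)² = 1.072 kg·m².
ω_f = L_i / I_f = 2.754 / 1.072 = 2.570 rad/s.

|ω_f| ≈ 2.57 rad/s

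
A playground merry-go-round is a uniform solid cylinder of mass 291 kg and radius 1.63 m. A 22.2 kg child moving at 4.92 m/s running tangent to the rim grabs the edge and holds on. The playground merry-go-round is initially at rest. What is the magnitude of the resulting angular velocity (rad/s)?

|ω_f| ≈ 0.400 rad/s

About the axle the impulsive forces during the collision are internal, so angular momentum about that axis is conserved.
I_p = ½(291)(1.63)² = 386.6 kg·m². Taking the sense of the child's angular momentum as positive, L_{child} = m v R = (22.2)(4.92)(1.63) = 178.0 kg·m²/s.
L_i = 0 + 178.0 = 178.0 kg·m²/s.
After sticking, I_f = I_p + m R² = 386.6 + (22.2)(1.63)² = 445.6 kg·m².
ω_f = L_i / I_f = 178.0 / 445.6 = 0.3996 rad/s.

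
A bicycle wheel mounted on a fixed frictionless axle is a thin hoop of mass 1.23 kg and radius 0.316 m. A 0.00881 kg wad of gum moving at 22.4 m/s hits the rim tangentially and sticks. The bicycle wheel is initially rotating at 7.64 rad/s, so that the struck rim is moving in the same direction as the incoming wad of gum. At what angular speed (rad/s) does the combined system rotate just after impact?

|ω_f| ≈ 8.09 rad/s

About the axle the impulsive forces during the collision are internal, so angular momentum about that axis is conserved.
I_p = (1.23)(0.316)² = 0.1228 kg·m². Taking the sense of the wad of gum's angular momentum as positive, L_{wad} = m v R = (0.00881)(22.4)(0.316) = 0.06236 kg·m²/s.
L_i = +I_p ω_p + m v R = +(0.1228)(7.64) + 0.06236 = 1.001 kg·m²/s.
After sticking, I_f = I_p + m R² = 0.1228 + (0.00881)(0.316)² = 0.1237 kg·m².
ω_f = L_i / I_f = 1.001 / 0.1237 = 8.090 rad/s.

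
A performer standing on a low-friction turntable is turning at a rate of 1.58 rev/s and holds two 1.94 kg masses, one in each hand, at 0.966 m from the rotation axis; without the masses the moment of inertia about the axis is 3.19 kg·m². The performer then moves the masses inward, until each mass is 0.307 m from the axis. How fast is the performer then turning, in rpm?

With no external torque about the axis, L is conserved: I₁ω₁ = I₂ω₂.
I₁ = 3.19 + 2(1.94)(0.966)² = 6.811 kg·m²; I₂ = 3.19 + 2(1.94)(0.307)² = 3.556 kg·m².
ω₂ = I₁ω₁ / I₂ = (6.811)(1.58 rev/s) / (3.556) = 3.026 rev/s = 181.6 rpm.

ω₂ ≈ 182 rpm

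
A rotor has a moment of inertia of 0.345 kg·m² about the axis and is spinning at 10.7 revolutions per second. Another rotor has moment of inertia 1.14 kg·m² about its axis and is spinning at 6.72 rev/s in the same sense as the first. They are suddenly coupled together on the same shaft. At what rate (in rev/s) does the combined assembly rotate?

|ω_f| ≈ 7.64 rev/s

No external torque acts about the common axis, so total angular momentum is conserved.
Taking A's sense as positive: L = (0.3450)(10.7) + (1.140)(6.72) = 11.35 kg·m²·rev/s.
Combined I = 0.3450 + 1.140 = 1.485 kg·m².
ω_f = L / I = 11.35 / 1.485 = 7.645 rev/s.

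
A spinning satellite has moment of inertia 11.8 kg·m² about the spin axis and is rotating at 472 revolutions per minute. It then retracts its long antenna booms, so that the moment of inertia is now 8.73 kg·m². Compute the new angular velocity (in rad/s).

With no external torque about the axis, L is conserved: I₁ω₁ = I₂ω₂.
ω₂ = I₁ω₁ / I₂ = (11.80)(472 rpm) / (8.730) = 638.0 rpm = 66.81 rad/s.

ω₂ ≈ 66.8 rad/s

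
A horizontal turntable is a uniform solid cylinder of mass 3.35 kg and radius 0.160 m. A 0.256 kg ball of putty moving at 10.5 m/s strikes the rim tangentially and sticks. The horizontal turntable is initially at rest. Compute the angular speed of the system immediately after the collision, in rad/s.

|ω_f| ≈ 8.70 rad/s

About the axle the impulsive forces during the collision are internal, so angular momentum about that axis is conserved.
I_p = ½(3.35)(0.160)² = 0.04288 kg·m². Taking the sense of the ball of putty's angular momentum as positive, L_{ball} = m v R = (0.256)(10.5)(0.160) = 0.4301 kg·m²/s.
L_i = 0 + 0.4301 = 0.4301 kg·m²/s.
After sticking, I_f = I_p + m R² = 0.04288 + (0.256)(0.160)² = 0.04943 kg·m².
ω_f = L_i / I_f = 0.4301 / 0.04943 = 8.700 rad/s.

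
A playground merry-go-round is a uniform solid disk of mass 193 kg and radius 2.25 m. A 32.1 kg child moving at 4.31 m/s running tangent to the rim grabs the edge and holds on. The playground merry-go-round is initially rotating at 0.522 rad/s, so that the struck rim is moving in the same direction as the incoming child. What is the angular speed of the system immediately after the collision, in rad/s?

About the axle the impulsive forces during the collision are internal, so angular momentum about that axis is conserved.
I_p = ½(193)(2.25)² = 488.5 kg·m². Taking the sense of the child's angular momentum as positive, L_{child} = m v R = (32.1)(4.31)(2.25) = 311.3 kg·m²/s.
L_i = +I_p ω_p + m v R = +(488.5)(0.522) + 311.3 = 566.3 kg·m²/s.
After sticking, I_f = I_p + m R² = 488.5 + (32.1)(2.25)² = 651.0 kg·m².
ω_f = L_i / I_f = 566.3 / 651.0 = 0.8698 rad/s.

|ω_f| ≈ 0.870 rad/s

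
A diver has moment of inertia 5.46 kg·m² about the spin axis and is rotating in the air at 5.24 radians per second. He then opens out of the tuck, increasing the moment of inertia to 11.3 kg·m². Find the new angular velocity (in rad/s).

ω₂ ≈ 2.53 rad/s

No external torque acts about the spin axis, so angular momentum is conserved.
ω₂ = I₁ω₁ / I₂ = (5.460)(5.24 rad/s) / (11.30) = 2.532 rad/s.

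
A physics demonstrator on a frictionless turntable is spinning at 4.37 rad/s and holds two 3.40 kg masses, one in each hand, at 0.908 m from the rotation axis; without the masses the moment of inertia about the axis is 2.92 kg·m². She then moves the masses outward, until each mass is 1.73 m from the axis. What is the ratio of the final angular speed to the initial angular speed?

Angular momentum about the spin axis is conserved since the torque about it is zero.
I₁ = 2.92 + 2(3.40)(0.908)² = 8.526 kg·m²; I₂ = 2.92 + 2(3.40)(1.73)² = 23.27 kg·m².
ω₂/ω₁ = I₁/I₂ = 8.526 / 23.27 = 0.3664.

ω₂/ω₁ ≈ 0.366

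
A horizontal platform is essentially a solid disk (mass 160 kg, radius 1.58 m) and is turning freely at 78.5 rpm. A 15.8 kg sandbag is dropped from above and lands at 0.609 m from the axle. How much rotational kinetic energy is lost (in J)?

energy lost ≈ 192 J

No external torque acts about the axle; L_before = L_after.
I_p = ½(160)(1.58)² = 199.7 kg·m².
Added inertia Σmr² = (15.8)(0.609)² = 5.860 kg·m²; I_f = 199.7 + 5.860 = 205.6 kg·m².
ω_f = I_p ω_i / I_f = (199.7)(78.5) / 205.6 = 76.26 rpm.
KE_i = ½(199.7)(8.221 rad/s)² = 6748 J; KE_f = ½(205.6)(7.986)² = 6556 J.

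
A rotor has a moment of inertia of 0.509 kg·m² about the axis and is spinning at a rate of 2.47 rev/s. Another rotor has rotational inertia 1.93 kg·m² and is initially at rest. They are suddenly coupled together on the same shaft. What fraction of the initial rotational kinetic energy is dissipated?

fraction ≈ 0.791

No external torque acts about the common axis, so total angular momentum is conserved.
Taking A's sense as positive: L = (0.5090)(2.47) = 1.257 kg·m²·rev/s.
Combined I = 0.5090 + 1.930 = 2.439 kg·m².
ω_f = L / I = 1.257 / 2.439 = 0.5155 rev/s.
KE_i = ½ΣIω² = 61.30 J; KE_f = ½(2.439)(3.239)² = 12.79 J.
Fraction dissipated = (KE_i − KE_f)/KE_i = 0.7913.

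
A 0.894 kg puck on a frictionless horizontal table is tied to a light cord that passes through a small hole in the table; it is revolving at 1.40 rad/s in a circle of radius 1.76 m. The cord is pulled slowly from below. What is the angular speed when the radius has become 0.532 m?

ω₂ ≈ 15.3 rad/s

No torque about the axis ⇒ m r₁² ω₁ = m r₂² ω₂.
ω₂ = ω₁ (r₁/r₂)² = (1.40)(1.76/0.532)² = 15.32 rad/s.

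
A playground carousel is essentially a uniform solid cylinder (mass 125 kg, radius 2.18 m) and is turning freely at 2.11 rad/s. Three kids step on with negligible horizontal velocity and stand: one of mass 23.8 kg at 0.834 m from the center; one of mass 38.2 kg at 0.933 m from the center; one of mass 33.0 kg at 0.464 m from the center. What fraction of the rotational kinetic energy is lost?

No external torque acts about the center; L_before = L_after.
I_p = ½(125)(2.18)² = 297.0 kg·m².
Added inertia Σmr² = (23.8)(0.834)² + (38.2)(0.933)² + (33.0)(0.464)² = 56.91 kg·m²; I_f = 297.0 + 56.91 = 353.9 kg·m².
ω_f = I_p ω_i / I_f = (297.0)(2.11) / 353.9 = 1.771 rad/s.
KE_i = ½(297.0)(2.110 rad/s)² = 661.2 J; KE_f = ½(353.9)(1.771)² = 554.9 J.
Fraction lost = 0.1608.

fraction ≈ 0.161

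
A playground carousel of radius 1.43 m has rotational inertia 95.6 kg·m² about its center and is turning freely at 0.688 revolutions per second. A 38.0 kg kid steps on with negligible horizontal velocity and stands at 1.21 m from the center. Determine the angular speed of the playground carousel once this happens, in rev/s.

No external torque acts about the center; L_before = L_after.
Added inertia Σmr² = (38.0)(1.21)² = 55.64 kg·m²; I_f = 95.60 + 55.64 = 151.2 kg·m².
ω_f = I_p ω_i / I_f = (95.60)(0.688) / 151.2 = 0.4349 rev/s.

ω_f ≈ 0.435 rev/s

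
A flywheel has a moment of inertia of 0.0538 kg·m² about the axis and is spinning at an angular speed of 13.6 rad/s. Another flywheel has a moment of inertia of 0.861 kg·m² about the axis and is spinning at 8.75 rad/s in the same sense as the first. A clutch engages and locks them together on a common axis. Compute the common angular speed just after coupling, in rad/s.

|ω_f| ≈ 9.04 rad/s

The coupling torques are internal; angular momentum about the shared axis is conserved.
Taking A's sense as positive: L = (0.05380)(13.6) + (0.8610)(8.75) = 8.265 kg·m²·rad/s.
Combined I = 0.05380 + 0.8610 = 0.9148 kg·m².
ω_f = L / I = 8.265 / 0.9148 = 9.035 rad/s.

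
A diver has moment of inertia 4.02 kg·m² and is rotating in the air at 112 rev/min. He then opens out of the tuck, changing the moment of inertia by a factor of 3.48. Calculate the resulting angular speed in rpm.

ω₂ ≈ 32.2 rpm

With no external torque about the axis, L is conserved: I₁ω₁ = I₂ω₂.
I₂ = 3.48 × 4.02 = 13.99 kg·m².
ω₂ = I₁ω₁ / I₂ = (4.020)(112 rpm) / (13.99) = 32.18 rpm.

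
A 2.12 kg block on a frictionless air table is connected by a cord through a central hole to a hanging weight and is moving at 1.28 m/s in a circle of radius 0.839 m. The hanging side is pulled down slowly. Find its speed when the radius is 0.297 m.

v₂ ≈ 3.62 m/s

The only horizontal force on the mass is along the cord (radial), so it exerts no torque about the hole and angular momentum m v r is conserved.
v₂ = v₁ r₁ / r₂ = (1.28)(0.839) / (0.297) = 3.616 m/s.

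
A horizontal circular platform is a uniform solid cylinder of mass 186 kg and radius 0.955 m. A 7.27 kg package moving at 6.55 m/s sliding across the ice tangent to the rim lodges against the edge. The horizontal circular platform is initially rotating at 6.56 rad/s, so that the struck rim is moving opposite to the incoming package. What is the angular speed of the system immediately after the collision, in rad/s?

|ω_f| ≈ 5.59 rad/s

About the central axle the impulsive forces during the collision are internal, so angular momentum about that axis is conserved.
I_p = ½(186)(0.955)² = 84.82 kg·m². Taking the sense of the package's angular momentum as positive, L_{package} = m v R = (7.27)(6.55)(0.955) = 45.48 kg·m²/s.
L_i = −I_p ω_p + m v R = −(84.82)(6.56) + 45.48 = -510.9 kg·m²/s.
After sticking, I_f = I_p + m R² = 84.82 + (7.27)(0.955)² = 91.45 kg·m².
ω_f = L_i / I_f = -510.9 / 91.45 = -5.587 rad/s.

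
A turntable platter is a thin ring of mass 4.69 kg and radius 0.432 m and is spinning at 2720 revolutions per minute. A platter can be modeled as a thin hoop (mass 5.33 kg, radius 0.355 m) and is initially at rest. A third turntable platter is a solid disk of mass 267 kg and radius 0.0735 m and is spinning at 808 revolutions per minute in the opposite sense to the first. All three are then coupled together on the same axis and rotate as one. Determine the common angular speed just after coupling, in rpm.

|ω_f| ≈ 793 rpm

The coupling torques are internal; angular momentum about the shared axis is conserved.
Moments of inertia: I_A = (4.69)(0.432)² = 0.8753 kg·m²; I_B = (5.33)(0.355)² = 0.6717 kg·m²; I_C = ½(267)(0.0735)² = 0.7212 kg·m².
Taking A's sense as positive: L = (0.8753)(2720) − (0.7212)(808) = 1798 kg·m²·rpm.
Combined I = 0.8753 + 0.6717 + 0.7212 = 2.268 kg·m².
ω_f = L / I = 1798 / 2.268 = 792.7 rpm.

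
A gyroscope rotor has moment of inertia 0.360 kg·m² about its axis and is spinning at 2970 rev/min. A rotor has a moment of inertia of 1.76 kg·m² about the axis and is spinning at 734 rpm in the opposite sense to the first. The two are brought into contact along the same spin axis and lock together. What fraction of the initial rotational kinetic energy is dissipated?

fraction ≈ 0.994

No external torque acts about the common axis, so total angular momentum is conserved.
Taking A's sense as positive: L = (0.3600)(2970) − (1.760)(734) = -222.6 kg·m²·rpm.
Combined I = 0.3600 + 1.760 = 2.120 kg·m².
ω_f = L / I = -222.6 / 2.120 = -105.0 rpm.
KE_i = ½ΣIω² = 22610 J; KE_f = ½(2.120)(11.00)² = 128.2 J.
Fraction dissipated = (KE_i − KE_f)/KE_i = 0.9943.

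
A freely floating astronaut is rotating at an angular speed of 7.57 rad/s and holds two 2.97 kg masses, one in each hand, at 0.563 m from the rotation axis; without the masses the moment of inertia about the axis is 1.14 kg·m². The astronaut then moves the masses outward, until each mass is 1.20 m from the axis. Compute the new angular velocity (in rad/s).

No external torque acts about the spin axis, so angular momentum is conserved.
I₁ = 1.14 + 2(2.97)(0.563)² = 3.023 kg·m²; I₂ = 1.14 + 2(2.97)(1.20)² = 9.694 kg·m².
ω₂ = I₁ω₁ / I₂ = (3.023)(7.57 rad/s) / (9.694) = 2.361 rad/s.

ω₂ ≈ 2.36 rad/s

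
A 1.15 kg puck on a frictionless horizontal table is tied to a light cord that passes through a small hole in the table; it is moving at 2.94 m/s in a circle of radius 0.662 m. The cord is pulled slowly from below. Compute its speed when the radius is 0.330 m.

v₂ ≈ 5.90 m/s

The only horizontal force on the mass is along the cord (radial), so it exerts no torque about the hole and angular momentum m v r is conserved.
v₂ = v₁ r₁ / r₂ = (2.94)(0.662) / (0.330) = 5.898 m/s.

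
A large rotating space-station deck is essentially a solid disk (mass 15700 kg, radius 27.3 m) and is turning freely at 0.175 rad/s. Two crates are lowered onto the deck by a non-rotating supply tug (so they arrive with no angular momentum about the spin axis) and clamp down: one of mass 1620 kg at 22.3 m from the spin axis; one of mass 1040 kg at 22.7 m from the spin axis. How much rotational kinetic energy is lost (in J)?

No external torque acts about the spin axis; L_before = L_after.
I_p = ½(15700)(27.3)² = 5.851e+06 kg·m².
Added inertia Σmr² = (1620)(22.3)² + (1040)(22.7)² = 1.342e+06 kg·m²; I_f = 5.851e+06 + 1.342e+06 = 7.192e+06 kg·m².
ω_f = I_p ω_i / I_f = (5.851e+06)(0.175) / 7.192e+06 = 0.1424 rad/s.
KE_i = ½(5.851e+06)(0.1750 rad/s)² = 89590 J; KE_f = ½(7.192e+06)(0.1424)² = 72880 J.

energy lost ≈ 16700 J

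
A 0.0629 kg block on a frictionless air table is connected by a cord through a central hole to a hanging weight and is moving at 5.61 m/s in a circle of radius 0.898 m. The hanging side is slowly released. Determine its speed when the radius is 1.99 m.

Central (radial) force ⇒ zero torque about the center ⇒ m v r is constant.
v₂ = v₁ r₁ / r₂ = (5.61)(0.898) / (1.99) = 2.532 m/s.

v₂ ≈ 2.53 m/s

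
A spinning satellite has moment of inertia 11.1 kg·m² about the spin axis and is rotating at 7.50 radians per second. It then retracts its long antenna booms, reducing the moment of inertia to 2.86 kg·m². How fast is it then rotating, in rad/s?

ω₂ ≈ 29.1 rad/s

With no external torque about the axis, L is conserved: I₁ω₁ = I₂ω₂.
ω₂ = I₁ω₁ / I₂ = (11.10)(7.50 rad/s) / (2.860) = 29.11 rad/s.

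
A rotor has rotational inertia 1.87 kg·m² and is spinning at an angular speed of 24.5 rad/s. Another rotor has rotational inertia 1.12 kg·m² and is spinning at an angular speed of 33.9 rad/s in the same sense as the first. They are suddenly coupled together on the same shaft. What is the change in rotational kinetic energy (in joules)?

ΔKE ≈ -30.9 J

No external torque acts about the common axis, so total angular momentum is conserved.
Taking A's sense as positive: L = (1.870)(24.5) + (1.120)(33.9) = 83.78 kg·m²·rad/s.
Combined I = 1.870 + 1.120 = 2.990 kg·m².
ω_f = L / I = 83.78 / 2.990 = 28.02 rad/s.
KE_i = ½ΣIω² = 1205 J; KE_f = ½(2.990)(28.02)² = 1174 J.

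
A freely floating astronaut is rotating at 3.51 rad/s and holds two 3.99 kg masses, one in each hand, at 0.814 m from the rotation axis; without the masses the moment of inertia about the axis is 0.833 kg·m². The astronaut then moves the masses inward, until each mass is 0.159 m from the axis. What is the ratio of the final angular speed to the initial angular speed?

No external torque acts about the spin axis, so angular momentum is conserved.
I₁ = 0.833 + 2(3.99)(0.814)² = 6.121 kg·m²; I₂ = 0.833 + 2(3.99)(0.159)² = 1.035 kg·m².
ω₂/ω₁ = I₁/I₂ = 6.121 / 1.035 = 5.915.

ω₂/ω₁ ≈ 5.92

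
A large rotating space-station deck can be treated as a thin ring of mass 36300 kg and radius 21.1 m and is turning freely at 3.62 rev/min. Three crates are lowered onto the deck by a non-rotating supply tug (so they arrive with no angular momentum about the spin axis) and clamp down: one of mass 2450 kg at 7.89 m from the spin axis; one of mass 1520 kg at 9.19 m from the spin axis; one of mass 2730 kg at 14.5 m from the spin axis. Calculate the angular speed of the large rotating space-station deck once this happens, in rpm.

The added mass arrives with no angular momentum about the spin axis, and any external torque about the spin axis is negligible, so the system's angular momentum is conserved.
I_p = (36300)(21.1)² = 1.616e+07 kg·m².
Added inertia Σmr² = (2450)(7.89)² + (1520)(9.19)² + (2730)(14.5)² = 8.549e+05 kg·m²; I_f = 1.616e+07 + 8.549e+05 = 1.702e+07 kg·m².
ω_f = I_p ω_i / I_f = (1.616e+07)(3.62) / 1.702e+07 = 3.438 rpm.

ω_f ≈ 3.44 rpm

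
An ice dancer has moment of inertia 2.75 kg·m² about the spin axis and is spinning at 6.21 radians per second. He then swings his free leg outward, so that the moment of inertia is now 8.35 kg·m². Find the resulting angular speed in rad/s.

ω₂ ≈ 2.05 rad/s

No external torque acts about the spin axis, so angular momentum is conserved.
ω₂ = I₁ω₁ / I₂ = (2.750)(6.21 rad/s) / (8.350) = 2.045 rad/s.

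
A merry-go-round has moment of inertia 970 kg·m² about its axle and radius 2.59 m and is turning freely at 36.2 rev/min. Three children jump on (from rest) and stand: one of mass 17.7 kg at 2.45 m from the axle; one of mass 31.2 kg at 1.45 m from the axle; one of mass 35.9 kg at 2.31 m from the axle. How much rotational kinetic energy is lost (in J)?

No external torque acts about the axle; L_before = L_after.
Added inertia Σmr² = (17.7)(2.45)² + (31.2)(1.45)² + (35.9)(2.31)² = 363.4 kg·m²; I_f = 970.0 + 363.4 = 1333 kg·m².
ω_f = I_p ω_i / I_f = (970.0)(36.2) / 1333 = 26.33 rpm.
KE_i = ½(970.0)(3.791 rad/s)² = 6970 J; KE_f = ½(1333)(2.758)² = 5070 J.

energy lost ≈ 1900 J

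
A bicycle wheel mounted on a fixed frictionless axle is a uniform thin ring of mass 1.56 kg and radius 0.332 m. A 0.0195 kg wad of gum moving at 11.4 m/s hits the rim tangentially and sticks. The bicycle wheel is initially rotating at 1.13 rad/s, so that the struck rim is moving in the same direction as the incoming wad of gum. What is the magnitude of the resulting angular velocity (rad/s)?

|ω_f| ≈ 1.54 rad/s

The axle reaction passes through the axle and exerts no torque about it; angular momentum about the axle is conserved through the impact.
I_p = (1.56)(0.332)² = 0.1719 kg·m². Taking the sense of the wad of gum's angular momentum as positive, L_{wad} = m v R = (0.0195)(11.4)(0.332) = 0.07380 kg·m²/s.
L_i = +I_p ω_p + m v R = +(0.1719)(1.13) + 0.07380 = 0.2681 kg·m²/s.
After sticking, I_f = I_p + m R² = 0.1719 + (0.0195)(0.332)² = 0.1741 kg·m².
ω_f = L_i / I_f = 0.2681 / 0.1741 = 1.540 rad/s.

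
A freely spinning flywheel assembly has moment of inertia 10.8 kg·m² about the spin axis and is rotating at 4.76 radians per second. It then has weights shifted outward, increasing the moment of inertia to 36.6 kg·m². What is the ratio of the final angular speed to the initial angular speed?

ω₂/ω₁ ≈ 0.295

Angular momentum about the spin axis is conserved since the torque about it is zero.
ω₂/ω₁ = I₁/I₂ = 10.80 / 36.60 = 0.2951.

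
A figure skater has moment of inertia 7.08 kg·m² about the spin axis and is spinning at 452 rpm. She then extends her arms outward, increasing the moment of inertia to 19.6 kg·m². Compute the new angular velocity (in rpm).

ω₂ ≈ 163 rpm

No external torque acts about the spin axis, so angular momentum is conserved.
ω₂ = I₁ω₁ / I₂ = (7.080)(452 rpm) / (19.60) = 163.3 rpm.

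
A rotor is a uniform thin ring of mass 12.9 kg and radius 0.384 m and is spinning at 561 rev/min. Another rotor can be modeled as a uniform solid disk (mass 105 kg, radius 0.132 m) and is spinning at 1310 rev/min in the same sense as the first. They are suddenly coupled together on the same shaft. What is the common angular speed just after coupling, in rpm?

The coupling torques are internal; angular momentum about the shared axis is conserved.
Moments of inertia: I_A = (12.9)(0.384)² = 1.902 kg·m²; I_B = ½(105)(0.132)² = 0.9148 kg·m².
Taking A's sense as positive: L = (1.902)(561) + (0.9148)(1310) = 2265 kg·m²·rpm.
Combined I = 1.902 + 0.9148 = 2.817 kg·m².
ω_f = L / I = 2265 / 2.817 = 804.2 rpm.

|ω_f| ≈ 804 rpm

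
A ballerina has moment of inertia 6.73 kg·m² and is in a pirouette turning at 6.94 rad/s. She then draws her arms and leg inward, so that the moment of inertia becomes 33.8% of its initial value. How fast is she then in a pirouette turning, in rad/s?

Angular momentum about the spin axis is conserved since the torque about it is zero.
I₂ = 0.338 × 6.73 = 2.275 kg·m².
ω₂ = I₁ω₁ / I₂ = (6.730)(6.94 rad/s) / (2.275) = 20.53 rad/s.

ω₂ ≈ 20.5 rad/s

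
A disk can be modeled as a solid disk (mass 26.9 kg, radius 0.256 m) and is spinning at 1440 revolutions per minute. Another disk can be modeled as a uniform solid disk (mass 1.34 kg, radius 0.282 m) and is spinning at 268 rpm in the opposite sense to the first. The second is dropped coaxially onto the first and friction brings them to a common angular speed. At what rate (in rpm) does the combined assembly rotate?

|ω_f| ≈ 1340 rpm

The coupling torques are internal; angular momentum about the shared axis is conserved.
Moments of inertia: I_A = ½(26.9)(0.256)² = 0.8815 kg·m²; I_B = ½(1.34)(0.282)² = 0.05328 kg·m².
Taking A's sense as positive: L = (0.8815)(1440) − (0.05328)(268) = 1255 kg·m²·rpm.
Combined I = 0.8815 + 0.05328 = 0.9347 kg·m².
ω_f = L / I = 1255 / 0.9347 = 1343 rpm.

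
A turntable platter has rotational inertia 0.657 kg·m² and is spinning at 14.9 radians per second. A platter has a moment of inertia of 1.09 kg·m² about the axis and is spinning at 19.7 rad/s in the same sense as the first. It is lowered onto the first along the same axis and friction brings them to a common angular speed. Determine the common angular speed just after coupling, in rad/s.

|ω_f| ≈ 17.9 rad/s

No external torque acts about the common axis, so total angular momentum is conserved.
Taking A's sense as positive: L = (0.6570)(14.9) + (1.090)(19.7) = 31.26 kg·m²·rad/s.
Combined I = 0.6570 + 1.090 = 1.747 kg·m².
ω_f = L / I = 31.26 / 1.747 = 17.89 rad/s.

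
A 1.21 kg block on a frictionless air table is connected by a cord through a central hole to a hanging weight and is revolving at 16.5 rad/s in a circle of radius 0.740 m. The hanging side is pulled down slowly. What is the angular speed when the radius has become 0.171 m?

No torque about the axis ⇒ m r₁² ω₁ = m r₂² ω₂.
ω₂ = ω₁ (r₁/r₂)² = (16.5)(0.740/0.171)² = 309.0 rad/s.

ω₂ ≈ 309 rad/s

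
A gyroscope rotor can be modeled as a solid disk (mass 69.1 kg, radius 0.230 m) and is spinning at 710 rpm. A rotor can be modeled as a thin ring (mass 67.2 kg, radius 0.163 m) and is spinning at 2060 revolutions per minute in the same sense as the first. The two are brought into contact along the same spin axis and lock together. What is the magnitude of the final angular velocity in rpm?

|ω_f| ≈ 1380 rpm

The coupling torques are internal; angular momentum about the shared axis is conserved.
Moments of inertia: I_A = ½(69.1)(0.230)² = 1.828 kg·m²; I_B = (67.2)(0.163)² = 1.785 kg·m².
Taking A's sense as positive: L = (1.828)(710) + (1.785)(2060) = 4976 kg·m²·rpm.
Combined I = 1.828 + 1.785 = 3.613 kg·m².
ω_f = L / I = 4976 / 3.613 = 1377 rpm.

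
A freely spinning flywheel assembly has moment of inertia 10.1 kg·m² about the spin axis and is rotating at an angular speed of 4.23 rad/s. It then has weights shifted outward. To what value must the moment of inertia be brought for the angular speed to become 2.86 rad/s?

Angular momentum about the spin axis is conserved since the torque about it is zero.
I₂ = I₁ω₁ / ω₂ = (10.1)(4.23) / (2.86) = 14.94 kg·m².

I₂ ≈ 14.9 kg·m²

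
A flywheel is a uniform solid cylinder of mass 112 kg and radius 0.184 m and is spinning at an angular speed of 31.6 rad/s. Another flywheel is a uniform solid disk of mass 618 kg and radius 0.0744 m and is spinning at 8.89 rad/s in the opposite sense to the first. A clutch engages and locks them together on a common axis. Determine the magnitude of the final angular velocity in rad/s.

|ω_f| ≈ 12.4 rad/s

No external torque acts about the common axis, so total angular momentum is conserved.
Moments of inertia: I_A = ½(112)(0.184)² = 1.896 kg·m²; I_B = ½(618)(0.0744)² = 1.710 kg·m².
Taking A's sense as positive: L = (1.896)(31.6) − (1.710)(8.89) = 44.71 kg·m²·rad/s.
Combined I = 1.896 + 1.710 = 3.606 kg·m².
ω_f = L / I = 44.71 / 3.606 = 12.40 rad/s.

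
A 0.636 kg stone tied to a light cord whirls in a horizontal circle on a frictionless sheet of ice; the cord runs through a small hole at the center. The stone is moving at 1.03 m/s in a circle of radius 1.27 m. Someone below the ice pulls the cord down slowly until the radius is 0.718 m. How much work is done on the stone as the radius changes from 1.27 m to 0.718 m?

W ≈ 0.718 J

The only horizontal force on the mass is along the cord (radial), so it exerts no torque about the hole and angular momentum m v r is conserved.
v₂ = v₁ r₁ / r₂ = (1.03)(1.27) / (0.718) = 1.822 m/s.
W = ΔKE = ½m(v₂² − v₁²) = 0.7181 J.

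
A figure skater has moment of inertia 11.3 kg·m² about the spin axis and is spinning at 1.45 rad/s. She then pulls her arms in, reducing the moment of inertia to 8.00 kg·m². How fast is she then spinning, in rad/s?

With no external torque about the axis, L is conserved: I₁ω₁ = I₂ω₂.
ω₂ = I₁ω₁ / I₂ = (11.30)(1.45 rad/s) / (8.000) = 2.048 rad/s.

ω₂ ≈ 2.05 rad/s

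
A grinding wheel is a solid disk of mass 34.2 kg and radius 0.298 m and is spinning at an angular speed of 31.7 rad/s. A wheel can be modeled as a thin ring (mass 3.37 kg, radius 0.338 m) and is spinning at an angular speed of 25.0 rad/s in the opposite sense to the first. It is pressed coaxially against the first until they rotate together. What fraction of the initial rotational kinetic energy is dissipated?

No external torque acts about the common axis, so total angular momentum is conserved.
Moments of inertia: I_A = ½(34.2)(0.298)² = 1.519 kg·m²; I_B = (3.37)(0.338)² = 0.3850 kg·m².
Taking A's sense as positive: L = (1.519)(31.7) − (0.3850)(25.0) = 38.51 kg·m²·rad/s.
Combined I = 1.519 + 0.3850 = 1.904 kg·m².
ω_f = L / I = 38.51 / 1.904 = 20.23 rad/s.
KE_i = ½ΣIω² = 883.3 J; KE_f = ½(1.904)(20.23)² = 389.6 J.
Fraction dissipated = (KE_i − KE_f)/KE_i = 0.5589.

fraction ≈ 0.559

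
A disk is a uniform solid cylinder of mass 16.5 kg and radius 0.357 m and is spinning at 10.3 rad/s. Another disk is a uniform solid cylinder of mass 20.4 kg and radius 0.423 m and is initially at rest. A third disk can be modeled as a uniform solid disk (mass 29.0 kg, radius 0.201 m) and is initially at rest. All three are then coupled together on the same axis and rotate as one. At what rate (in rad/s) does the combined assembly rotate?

|ω_f| ≈ 3.13 rad/s

No external torque acts about the common axis, so total angular momentum is conserved.
Moments of inertia: I_A = ½(16.5)(0.357)² = 1.051 kg·m²; I_B = ½(20.4)(0.423)² = 1.825 kg·m²; I_C = ½(29.0)(0.201)² = 0.5858 kg·m².
Taking A's sense as positive: L = (1.051)(10.3) = 10.83 kg·m²·rad/s.
Combined I = 1.051 + 1.825 + 0.5858 = 3.462 kg·m².
ω_f = L / I = 10.83 / 3.462 = 3.128 rad/s.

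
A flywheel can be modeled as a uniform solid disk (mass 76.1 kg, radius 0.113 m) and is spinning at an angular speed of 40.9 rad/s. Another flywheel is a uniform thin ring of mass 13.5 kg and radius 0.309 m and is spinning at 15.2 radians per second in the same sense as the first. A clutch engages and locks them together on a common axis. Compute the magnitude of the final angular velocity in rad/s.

|ω_f| ≈ 22.2 rad/s

The coupling torques are internal; angular momentum about the shared axis is conserved.
Moments of inertia: I_A = ½(76.1)(0.113)² = 0.4859 kg·m²; I_B = (13.5)(0.309)² = 1.289 kg·m².
Taking A's sense as positive: L = (0.4859)(40.9) + (1.289)(15.2) = 39.46 kg·m²·rad/s.
Combined I = 0.4859 + 1.289 = 1.775 kg·m².
ω_f = L / I = 39.46 / 1.775 = 22.24 rad/s.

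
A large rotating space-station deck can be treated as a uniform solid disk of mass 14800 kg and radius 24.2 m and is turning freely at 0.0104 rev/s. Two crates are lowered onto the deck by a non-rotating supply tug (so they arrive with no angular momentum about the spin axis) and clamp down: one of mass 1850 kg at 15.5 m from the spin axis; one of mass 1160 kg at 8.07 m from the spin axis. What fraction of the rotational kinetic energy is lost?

fraction ≈ 0.107

No external torque acts about the spin axis; L_before = L_after.
I_p = ½(14800)(24.2)² = 4.334e+06 kg·m².
Added inertia Σmr² = (1850)(15.5)² + (1160)(8.07)² = 5.200e+05 kg·m²; I_f = 4.334e+06 + 5.200e+05 = 4.854e+06 kg·m².
ω_f = I_p ω_i / I_f = (4.334e+06)(0.0104) / 4.854e+06 = 0.009286 rev/s.
KE_i = ½(4.334e+06)(0.06535 rad/s)² = 9252 J; KE_f = ½(4.854e+06)(0.05834)² = 8261 J.
Fraction lost = 0.1071.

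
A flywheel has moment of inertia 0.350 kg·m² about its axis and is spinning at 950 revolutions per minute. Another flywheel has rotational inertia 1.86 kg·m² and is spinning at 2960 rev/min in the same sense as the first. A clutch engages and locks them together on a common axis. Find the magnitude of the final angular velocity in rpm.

The coupling torques are internal; angular momentum about the shared axis is conserved.
Taking A's sense as positive: L = (0.3500)(950) + (1.860)(2960) = 5838 kg·m²·rpm.
Combined I = 0.3500 + 1.860 = 2.210 kg·m².
ω_f = L / I = 5838 / 2.210 = 2642 rpm.

|ω_f| ≈ 2640 rpm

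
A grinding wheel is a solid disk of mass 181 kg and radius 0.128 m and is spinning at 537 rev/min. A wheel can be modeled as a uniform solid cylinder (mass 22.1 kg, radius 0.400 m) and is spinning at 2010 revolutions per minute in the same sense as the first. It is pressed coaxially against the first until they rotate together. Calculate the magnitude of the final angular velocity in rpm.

|ω_f| ≈ 1340 rpm

No external torque acts about the common axis, so total angular momentum is conserved.
Moments of inertia: I_A = ½(181)(0.128)² = 1.483 kg·m²; I_B = ½(22.1)(0.400)² = 1.768 kg·m².
Taking A's sense as positive: L = (1.483)(537) + (1.768)(2010) = 4350 kg·m²·rpm.
Combined I = 1.483 + 1.768 = 3.251 kg·m².
ω_f = L / I = 4350 / 3.251 = 1338 rpm.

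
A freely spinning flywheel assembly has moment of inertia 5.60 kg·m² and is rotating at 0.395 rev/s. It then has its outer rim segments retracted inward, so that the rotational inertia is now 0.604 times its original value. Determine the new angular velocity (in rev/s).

ω₂ ≈ 0.654 rev/s

No external torque acts about the spin axis, so angular momentum is conserved.
I₂ = 0.604 × 5.60 = 3.382 kg·m².
ω₂ = I₁ω₁ / I₂ = (5.600)(0.395 rev/s) / (3.382) = 0.6540 rev/s.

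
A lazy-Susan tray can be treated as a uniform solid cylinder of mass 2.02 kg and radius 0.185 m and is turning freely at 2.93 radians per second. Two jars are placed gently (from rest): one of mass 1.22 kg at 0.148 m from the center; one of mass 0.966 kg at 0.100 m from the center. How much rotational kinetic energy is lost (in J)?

energy lost ≈ 0.0761 J

The added mass arrives with no angular momentum about the center, and any external torque about the center is negligible, so the system's angular momentum is conserved.
I_p = ½(2.02)(0.185)² = 0.03457 kg·m².
Added inertia Σmr² = (1.22)(0.148)² + (0.966)(0.100)² = 0.03638 kg·m²; I_f = 0.03457 + 0.03638 = 0.07095 kg·m².
ω_f = I_p ω_i / I_f = (0.03457)(2.93) / 0.07095 = 1.428 rad/s.
KE_i = ½(0.03457)(2.930 rad/s)² = 0.1484 J; KE_f = ½(0.07095)(1.428)² = 0.07229 J.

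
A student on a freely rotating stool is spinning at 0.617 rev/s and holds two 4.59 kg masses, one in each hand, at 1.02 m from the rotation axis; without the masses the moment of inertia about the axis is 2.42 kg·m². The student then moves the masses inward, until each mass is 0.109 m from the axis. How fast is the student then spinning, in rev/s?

ω₂ ≈ 2.92 rev/s

With no external torque about the axis, L is conserved: I₁ω₁ = I₂ω₂.
I₁ = 2.42 + 2(4.59)(1.02)² = 11.97 kg·m²; I₂ = 2.42 + 2(4.59)(0.109)² = 2.529 kg·m².
ω₂ = I₁ω₁ / I₂ = (11.97)(0.617 rev/s) / (2.529) = 2.920 rev/s.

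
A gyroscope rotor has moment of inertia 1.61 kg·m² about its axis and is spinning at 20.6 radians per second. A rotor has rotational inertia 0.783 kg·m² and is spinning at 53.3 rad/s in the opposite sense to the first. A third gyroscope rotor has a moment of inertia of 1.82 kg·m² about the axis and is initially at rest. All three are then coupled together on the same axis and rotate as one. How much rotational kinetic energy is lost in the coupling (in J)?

The coupling torques are internal; angular momentum about the shared axis is conserved.
Taking A's sense as positive: L = (1.610)(20.6) − (0.7830)(53.3) = -8.568 kg·m²·rad/s.
Combined I = 1.610 + 0.7830 + 1.820 = 4.213 kg·m².
ω_f = L / I = -8.568 / 4.213 = -2.034 rad/s.
KE_i = ½ΣIω² = 1454 J; KE_f = ½(4.213)(2.034)² = 8.712 J.

ΔKE lost ≈ 1450 J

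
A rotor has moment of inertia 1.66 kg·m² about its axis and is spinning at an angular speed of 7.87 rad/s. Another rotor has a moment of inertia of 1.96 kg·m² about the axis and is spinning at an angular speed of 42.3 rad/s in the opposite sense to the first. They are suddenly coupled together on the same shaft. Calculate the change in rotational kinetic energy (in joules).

No external torque acts about the common axis, so total angular momentum is conserved.
Taking A's sense as positive: L = (1.660)(7.87) − (1.960)(42.3) = -69.84 kg·m²·rad/s.
Combined I = 1.660 + 1.960 = 3.620 kg·m².
ω_f = L / I = -69.84 / 3.620 = -19.29 rad/s.
KE_i = ½ΣIω² = 1805 J; KE_f = ½(3.620)(19.29)² = 673.8 J.

ΔKE ≈ -1130 J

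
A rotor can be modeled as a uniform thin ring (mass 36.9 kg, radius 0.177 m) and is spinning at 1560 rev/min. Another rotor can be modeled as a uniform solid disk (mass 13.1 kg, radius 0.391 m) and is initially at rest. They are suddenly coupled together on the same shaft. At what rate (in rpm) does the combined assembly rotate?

No external torque acts about the common axis, so total angular momentum is conserved.
Moments of inertia: I_A = (36.9)(0.177)² = 1.156 kg·m²; I_B = ½(13.1)(0.391)² = 1.001 kg·m².
Taking A's sense as positive: L = (1.156)(1560) = 1803 kg·m²·rpm.
Combined I = 1.156 + 1.001 = 2.157 kg·m².
ω_f = L / I = 1803 / 2.157 = 835.9 rpm.

|ω_f| ≈ 836 rpm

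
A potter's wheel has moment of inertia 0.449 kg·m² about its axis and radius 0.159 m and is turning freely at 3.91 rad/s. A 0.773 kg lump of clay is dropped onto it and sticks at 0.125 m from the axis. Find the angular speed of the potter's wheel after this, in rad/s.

The added mass arrives with no angular momentum about the axis, and any external torque about the axis is negligible, so the system's angular momentum is conserved.
Added inertia Σmr² = (0.773)(0.125)² = 0.01208 kg·m²; I_f = 0.4490 + 0.01208 = 0.4611 kg·m².
ω_f = I_p ω_i / I_f = (0.4490)(3.91) / 0.4611 = 3.808 rad/s.

ω_f ≈ 3.81 rad/s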